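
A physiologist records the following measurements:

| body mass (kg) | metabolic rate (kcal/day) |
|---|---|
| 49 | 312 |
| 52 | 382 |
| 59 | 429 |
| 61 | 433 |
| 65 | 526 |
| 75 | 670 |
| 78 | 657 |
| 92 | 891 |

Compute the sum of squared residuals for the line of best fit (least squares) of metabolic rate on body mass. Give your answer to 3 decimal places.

4199.843

n = 8, Σx = 531, Σy = 4300, Σxy = 304534, Σx² = 36705, Σy² = 2565904
Sxx = Σx² − (Σx)²/n = 36705 − 35245.125 = 1459.875
Sxy = Σxy − (Σx)(Σy)/n = 304534 − 285412.5 = 19121.5
Syy = Σy² − (Σy)²/n = 2565904 − 2311250 = 254654
b = Sxy/Sxx = 19121.5/1459.875 = 13.098039
SSE = Syy − b·Sxy = 254654 − 13.098039·19121.5 = 4199.843137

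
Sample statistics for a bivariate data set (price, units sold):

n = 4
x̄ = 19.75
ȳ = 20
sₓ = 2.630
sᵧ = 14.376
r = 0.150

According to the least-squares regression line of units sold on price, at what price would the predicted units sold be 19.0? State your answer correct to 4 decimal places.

18.5304

b = r · sᵧ/sₓ = 0.15 · 14.376/2.63 = 0.819924
a = ȳ − b·x̄ = 20 − 0.819924·19.75 = 3.806502
Set a + b·x = 19.0: x = (19.0 − 3.806502) / 0.819924 = 18.530375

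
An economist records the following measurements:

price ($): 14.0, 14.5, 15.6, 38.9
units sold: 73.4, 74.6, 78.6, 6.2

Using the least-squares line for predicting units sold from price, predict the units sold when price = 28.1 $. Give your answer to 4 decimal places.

37.2803

n = 4, Σx = 83, Σy = 232.8, Σxy = 3576.64, Σx² = 2162.82
Sxx = Σx² − (Σx)²/n = 2162.82 − 1722.25 = 440.57
Sxy = Σxy − (Σx)(Σy)/n = 3576.64 − 4830.6 = -1253.96
b = Sxy/Sxx = -1253.96/440.57 = -2.846222
a = ȳ − b·x̄ = 58.2 − (-2.846222)·20.75 = 117.259105
ŷ(28.1) = a + b·28.1 = 117.259105 + (-2.846222)·28.1 = 37.280269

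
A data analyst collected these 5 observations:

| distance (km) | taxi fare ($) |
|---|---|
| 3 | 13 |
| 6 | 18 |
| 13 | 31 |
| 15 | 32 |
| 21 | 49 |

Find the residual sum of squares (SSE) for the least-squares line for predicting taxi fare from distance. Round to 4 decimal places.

16.2268

n = 5, Σx = 58, Σy = 143, Σxy = 2059, Σx² = 880, Σy² = 4879
Sxx = Σx² − (Σx)²/n = 880 − 672.8 = 207.2
Sxy = Σxy − (Σx)(Σy)/n = 2059 − 1658.8 = 400.2
Syy = Σy² − (Σy)²/n = 4879 − 4089.8 = 789.2
b = Sxy/Sxx = 400.2/207.2 = 1.931467
SSE = Syy − b·Sxy = 789.2 − 1.931467·400.2 = 16.226834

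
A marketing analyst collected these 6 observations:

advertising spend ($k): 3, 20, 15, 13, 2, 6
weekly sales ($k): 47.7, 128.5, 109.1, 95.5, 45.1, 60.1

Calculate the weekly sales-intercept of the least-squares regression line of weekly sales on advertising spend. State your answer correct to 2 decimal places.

n = 6, Σx = 59, Σy = 486, Σxy = 6041.9, Σx² = 843
Sxx = Σx² − (Σx)²/n = 843 − 580.166667 = 262.833333
Sxy = Σxy − (Σx)(Σy)/n = 6041.9 − 4779 = 1262.9
b = Sxy/Sxx = 1262.9/262.833333 = 4.804946
a = ȳ − b·x̄ = 81 − 4.804946·9.833333 = 33.751363

33.75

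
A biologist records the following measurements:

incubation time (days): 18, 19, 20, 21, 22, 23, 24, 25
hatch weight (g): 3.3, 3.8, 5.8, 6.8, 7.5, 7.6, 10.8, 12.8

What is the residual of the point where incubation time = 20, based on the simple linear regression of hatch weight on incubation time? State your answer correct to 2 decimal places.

n = 8, Σx = 172, Σy = 58.4, Σxy = 1309.4, Σx² = 3740
Sxx = Σx² − (Σx)²/n = 3740 − 3698 = 42
Sxy = Σxy − (Σx)(Σy)/n = 1309.4 − 1255.6 = 53.8
b = Sxy/Sxx = 53.8/42 = 1.280952
a = ȳ − b·x̄ = 7.3 − 1.280952·21.5 = -20.240476
ŷ(20) = -20.240476 + 1.280952·20 = 5.378571
residual = y − ŷ = 5.8 − 5.378571 = 0.421429

0.42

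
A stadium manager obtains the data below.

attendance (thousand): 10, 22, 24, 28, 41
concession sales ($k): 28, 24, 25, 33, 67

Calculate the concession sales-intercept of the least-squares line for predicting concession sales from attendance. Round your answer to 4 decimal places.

2.7000

n = 5, Σx = 125, Σy = 177, Σxy = 5079, Σx² = 3625
Sxx = Σx² − (Σx)²/n = 3625 − 3125 = 500
Sxy = Σxy − (Σx)(Σy)/n = 5079 − 4425 = 654
b = Sxy/Sxx = 654/500 = 1.308
a = ȳ − b·x̄ = 35.4 − 1.308·25 = 2.7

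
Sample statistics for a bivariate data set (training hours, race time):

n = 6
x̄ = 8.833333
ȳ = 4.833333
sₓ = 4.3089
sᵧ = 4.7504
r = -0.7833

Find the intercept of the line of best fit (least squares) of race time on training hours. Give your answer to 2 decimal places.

12.46

b = r · sᵧ/sₓ = -0.7833 · 4.7504/4.3089 = -0.863559
a = ȳ − b·x̄ = 4.833333 − (-0.863559)·8.833333 = 12.461435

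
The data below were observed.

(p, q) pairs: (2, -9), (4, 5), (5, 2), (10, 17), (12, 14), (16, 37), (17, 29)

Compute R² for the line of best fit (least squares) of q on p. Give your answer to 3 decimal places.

0.906

n = 7, Σx = 66, Σy = 95, Σxy = 1435, Σx² = 834, Σy² = 2805
Sxx = Σx² − (Σx)²/n = 834 − 622.285714 = 211.714286
Sxy = Σxy − (Σx)(Σy)/n = 1435 − 895.714286 = 539.285714
Syy = Σy² − (Σy)²/n = 2805 − 1289.285714 = 1515.714286
R² = Sxy²/(Sxx·Syy) = (539.285714)²/(211.714286·1515.714286) = 0.906297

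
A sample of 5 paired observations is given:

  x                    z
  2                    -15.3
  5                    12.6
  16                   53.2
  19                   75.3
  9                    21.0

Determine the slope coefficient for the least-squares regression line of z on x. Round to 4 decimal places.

4.8643

n = 5, Σx = 51, Σy = 146.8, Σxy = 2503.3, Σx² = 727
Sxx = Σx² − (Σx)²/n = 727 − 520.2 = 206.8
Sxy = Σxy − (Σx)(Σy)/n = 2503.3 − 1497.36 = 1005.94
b = Sxy/Sxx = 1005.94/206.8 = 4.864313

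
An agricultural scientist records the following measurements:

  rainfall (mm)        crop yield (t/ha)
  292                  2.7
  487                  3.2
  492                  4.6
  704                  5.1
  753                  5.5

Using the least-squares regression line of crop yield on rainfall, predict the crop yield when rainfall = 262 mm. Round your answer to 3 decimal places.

n = 5, Σx = 2728, Σy = 21.1, Σxy = 12341.9, Σx² = 1627122
Sxx = Σx² − (Σx)²/n = 1627122 − 1488396.8 = 138725.2
Sxy = Σxy − (Σx)(Σy)/n = 12341.9 − 11512.16 = 829.74
b = Sxy/Sxx = 829.74/138725.2 = 0.005981
a = ȳ − b·x̄ = 4.22 − 0.005981·545.6 = 0.956670
ŷ(262) = a + b·262 = 0.956670 + 0.005981·262 = 2.523738

2.524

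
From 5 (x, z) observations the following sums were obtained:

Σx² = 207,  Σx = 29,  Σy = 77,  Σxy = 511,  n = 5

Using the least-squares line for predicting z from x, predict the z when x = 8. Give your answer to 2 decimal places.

Sxx = Σx² − (Σx)²/n = 207 − 168.2 = 38.8
Sxy = Σxy − (Σx)(Σy)/n = 511 − 446.6 = 64.4
b = Sxy/Sxx = 64.4/38.8 = 1.659794
a = ȳ − b·x̄ = 15.4 − 1.659794·5.8 = 5.773196
ŷ(8) = a + b·8 = 5.773196 + 1.659794·8 = 19.051546

19.05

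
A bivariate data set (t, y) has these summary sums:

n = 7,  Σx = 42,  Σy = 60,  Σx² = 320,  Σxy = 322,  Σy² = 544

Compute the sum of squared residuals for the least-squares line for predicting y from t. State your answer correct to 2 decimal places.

8.48

Sxx = Σx² − (Σx)²/n = 320 − 252 = 68
Sxy = Σxy − (Σx)(Σy)/n = 322 − 360 = -38
Syy = Σy² − (Σy)²/n = 544 − 514.285714 = 29.714286
b = Sxy/Sxx = -38/68 = -0.558824
SSE = Syy − b·Sxy = 29.714286 − (-0.558824)·(-38) = 8.478992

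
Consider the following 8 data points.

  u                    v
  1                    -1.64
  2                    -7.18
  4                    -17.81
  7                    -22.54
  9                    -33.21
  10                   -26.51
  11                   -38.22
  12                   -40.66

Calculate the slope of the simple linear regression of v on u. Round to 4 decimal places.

-3.2497

n = 8, Σx = 56, Σy = -187.77, Σxy = -1717.35, Σx² = 516
Sxx = Σx² − (Σx)²/n = 516 − 392 = 124
Sxy = Σxy − (Σx)(Σy)/n = -1717.35 − (-1314.39) = -402.96
b = Sxy/Sxx = -402.96/124 = -3.249677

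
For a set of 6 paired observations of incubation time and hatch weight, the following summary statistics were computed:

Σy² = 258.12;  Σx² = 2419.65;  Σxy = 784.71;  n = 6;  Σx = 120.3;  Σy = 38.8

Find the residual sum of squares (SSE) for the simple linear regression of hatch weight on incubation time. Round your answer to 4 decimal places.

Sxx = Σx² − (Σx)²/n = 2419.65 − 2412.015 = 7.635
Sxy = Σxy − (Σx)(Σy)/n = 784.71 − 777.94 = 6.77
Syy = Σy² − (Σy)²/n = 258.12 − 250.906667 = 7.213333
b = Sxy/Sxx = 6.77/7.635 = 0.886706
SSE = Syy − b·Sxy = 7.213333 − 0.886706·6.77 = 1.210334

1.2103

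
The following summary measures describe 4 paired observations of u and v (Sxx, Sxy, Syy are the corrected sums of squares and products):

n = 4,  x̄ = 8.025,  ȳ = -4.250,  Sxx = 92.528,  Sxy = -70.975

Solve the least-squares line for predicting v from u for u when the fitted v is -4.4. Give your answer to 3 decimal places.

8.221

b = Sxy/Sxx = -70.975/92.528 = -0.767065
a = ȳ − b·x̄ = -4.25 − (-0.767065)·8.025 = 1.905697
Set a + b·x = -4.4: x = (-4.4 − 1.905697) / (-0.767065) = 8.220551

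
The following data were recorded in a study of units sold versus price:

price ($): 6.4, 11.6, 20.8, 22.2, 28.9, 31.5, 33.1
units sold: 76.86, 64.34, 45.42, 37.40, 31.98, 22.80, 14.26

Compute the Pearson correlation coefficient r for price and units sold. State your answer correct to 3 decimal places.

-0.990

n = 7, Σx = 154.5, Σy = 293.06, Σxy = 5127.692, Σx² = 4024.07, Σy² = 15254.7396
Sxx = Σx² − (Σx)²/n = 4024.07 − 3410.035714 = 614.034286
Sxy = Σxy − (Σx)(Σy)/n = 5127.692 − 6468.252857 = -1340.560857
Syy = Σy² − (Σy)²/n = 15254.7396 − 12269.166229 = 2985.573371
r = Sxy/√(Sxx·Syy) = -1340.560857/√(1833244.412573) = -1340.560857/1353.973564 = -0.990094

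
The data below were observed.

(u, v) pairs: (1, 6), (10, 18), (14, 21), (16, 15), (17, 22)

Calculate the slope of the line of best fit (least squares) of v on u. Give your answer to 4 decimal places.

n = 5, Σx = 58, Σy = 82, Σxy = 1094, Σx² = 842
Sxx = Σx² − (Σx)²/n = 842 − 672.8 = 169.2
Sxy = Σxy − (Σx)(Σy)/n = 1094 − 951.2 = 142.8
b = Sxy/Sxx = 142.8/169.2 = 0.843972

0.8440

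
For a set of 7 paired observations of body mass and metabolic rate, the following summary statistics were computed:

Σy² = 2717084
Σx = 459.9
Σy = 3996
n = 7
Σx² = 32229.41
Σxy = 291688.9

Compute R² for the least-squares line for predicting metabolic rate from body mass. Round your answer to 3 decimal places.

0.968

Sxx = Σx² − (Σx)²/n = 32229.41 − 30215.43 = 2013.98
Sxy = Σxy − (Σx)(Σy)/n = 291688.9 − 262537.2 = 29151.7
Syy = Σy² − (Σy)²/n = 2717084 − 2281145.142857 = 435938.857143
R² = Sxy²/(Sxx·Syy) = (29151.7)²/(2013.98·435938.857143) = 0.967937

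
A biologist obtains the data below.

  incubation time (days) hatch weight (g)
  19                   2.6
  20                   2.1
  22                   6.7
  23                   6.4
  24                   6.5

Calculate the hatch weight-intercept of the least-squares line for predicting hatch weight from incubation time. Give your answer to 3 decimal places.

-16.640

n = 5, Σx = 108, Σy = 24.3, Σxy = 542, Σx² = 2350
Sxx = Σx² − (Σx)²/n = 2350 − 2332.8 = 17.2
Sxy = Σxy − (Σx)(Σy)/n = 542 − 524.88 = 17.12
b = Sxy/Sxx = 17.12/17.2 = 0.995349
a = ȳ − b·x̄ = 4.86 − 0.995349·21.6 = -16.639535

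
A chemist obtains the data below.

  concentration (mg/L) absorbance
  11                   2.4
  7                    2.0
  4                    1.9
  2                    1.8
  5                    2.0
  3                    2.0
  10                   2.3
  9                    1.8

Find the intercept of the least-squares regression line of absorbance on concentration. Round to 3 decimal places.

n = 8, Σx = 51, Σy = 16.2, Σxy = 106.8, Σx² = 405
Sxx = Σx² − (Σx)²/n = 405 − 325.125 = 79.875
Sxy = Σxy − (Σx)(Σy)/n = 106.8 − 103.275 = 3.525
b = Sxy/Sxx = 3.525/79.875 = 0.044131
a = ȳ − b·x̄ = 2.025 − 0.044131·6.375 = 1.743662

1.744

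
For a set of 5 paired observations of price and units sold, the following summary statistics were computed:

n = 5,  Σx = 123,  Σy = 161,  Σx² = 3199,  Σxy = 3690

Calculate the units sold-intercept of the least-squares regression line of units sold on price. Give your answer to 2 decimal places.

Sxx = Σx² − (Σx)²/n = 3199 − 3025.8 = 173.2
Sxy = Σxy − (Σx)(Σy)/n = 3690 − 3960.6 = -270.6
b = Sxy/Sxx = -270.6/173.2 = -1.562356
a = ȳ − b·x̄ = 32.2 − (-1.562356)·24.6 = 70.633949

70.63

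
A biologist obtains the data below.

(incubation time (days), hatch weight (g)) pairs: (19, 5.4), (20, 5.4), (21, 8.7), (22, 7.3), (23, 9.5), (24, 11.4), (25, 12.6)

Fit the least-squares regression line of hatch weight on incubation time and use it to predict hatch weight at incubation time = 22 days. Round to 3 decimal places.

8.614

n = 7, Σx = 154, Σy = 60.3, Σxy = 1361, Σx² = 3416
Sxx = Σx² − (Σx)²/n = 3416 − 3388 = 28
Sxy = Σxy − (Σx)(Σy)/n = 1361 − 1326.6 = 34.4
b = Sxy/Sxx = 34.4/28 = 1.228571
a = ȳ − b·x̄ = 8.614286 − 1.228571·22 = -18.414286
ŷ(22) = a + b·22 = -18.414286 + 1.228571·22 = 8.614286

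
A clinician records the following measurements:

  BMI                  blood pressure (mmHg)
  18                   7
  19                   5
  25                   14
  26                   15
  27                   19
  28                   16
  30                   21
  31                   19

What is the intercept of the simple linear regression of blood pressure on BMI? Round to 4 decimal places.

n = 8, Σx = 204, Σy = 116, Σxy = 3141, Σx² = 5360
Sxx = Σx² − (Σx)²/n = 5360 − 5202 = 158
Sxy = Σxy − (Σx)(Σy)/n = 3141 − 2958 = 183
b = Sxy/Sxx = 183/158 = 1.158228
a = ȳ − b·x̄ = 14.5 − 1.158228·25.5 = -15.034810

-15.0348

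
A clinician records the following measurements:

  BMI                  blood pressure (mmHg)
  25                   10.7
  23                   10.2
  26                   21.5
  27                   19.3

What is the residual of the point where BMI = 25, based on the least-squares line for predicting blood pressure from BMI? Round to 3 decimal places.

n = 4, Σx = 101, Σy = 61.7, Σxy = 1582.2, Σx² = 2559
Sxx = Σx² − (Σx)²/n = 2559 − 2550.25 = 8.75
Sxy = Σxy − (Σx)(Σy)/n = 1582.2 − 1557.925 = 24.275
b = Sxy/Sxx = 24.275/8.75 = 2.774286
a = ȳ − b·x̄ = 15.425 − 2.774286·25.25 = -54.625714
ŷ(25) = -54.625714 + 2.774286·25 = 14.731429
residual = y − ŷ = 10.7 − 14.731429 = -4.031429

-4.031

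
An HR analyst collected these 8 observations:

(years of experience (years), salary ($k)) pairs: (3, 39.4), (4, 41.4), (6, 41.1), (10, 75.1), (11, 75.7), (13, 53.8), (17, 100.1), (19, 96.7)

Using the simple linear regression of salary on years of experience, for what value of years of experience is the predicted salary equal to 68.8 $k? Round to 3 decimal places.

11.255

n = 8, Σx = 83, Σy = 523.3, Σxy = 6352.5, Σx² = 1101
Sxx = Σx² − (Σx)²/n = 1101 − 861.125 = 239.875
Sxy = Σxy − (Σx)(Σy)/n = 6352.5 − 5429.2375 = 923.2625
b = Sxy/Sxx = 923.2625/239.875 = 3.848932
a = ȳ − b·x̄ = 65.4125 − 3.848932·10.375 = 25.479833
Set a + b·x = 68.8: x = (68.8 − 25.479833) / 3.848932 = 11.255114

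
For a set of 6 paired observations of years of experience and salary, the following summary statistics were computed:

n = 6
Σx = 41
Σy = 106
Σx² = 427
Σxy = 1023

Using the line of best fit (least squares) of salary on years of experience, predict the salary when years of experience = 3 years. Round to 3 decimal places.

9.869

Sxx = Σx² − (Σx)²/n = 427 − 280.166667 = 146.833333
Sxy = Σxy − (Σx)(Σy)/n = 1023 − 724.333333 = 298.666667
b = Sxy/Sxx = 298.666667/146.833333 = 2.034052
a = ȳ − b·x̄ = 17.666667 − 2.034052·6.833333 = 3.767310
ŷ(3) = a + b·3 = 3.767310 + 2.034052·3 = 9.869467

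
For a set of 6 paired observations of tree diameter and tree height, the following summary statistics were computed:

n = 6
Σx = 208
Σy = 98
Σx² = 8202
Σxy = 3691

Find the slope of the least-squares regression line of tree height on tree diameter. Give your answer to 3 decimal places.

Sxx = Σx² − (Σx)²/n = 8202 − 7210.666667 = 991.333333
Sxy = Σxy − (Σx)(Σy)/n = 3691 − 3397.333333 = 293.666667
b = Sxy/Sxx = 293.666667/991.333333 = 0.296234

0.296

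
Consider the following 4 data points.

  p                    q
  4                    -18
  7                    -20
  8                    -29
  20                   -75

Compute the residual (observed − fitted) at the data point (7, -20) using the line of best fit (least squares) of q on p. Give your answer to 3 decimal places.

n = 4, Σx = 39, Σy = -142, Σxy = -1944, Σx² = 529
Sxx = Σx² − (Σx)²/n = 529 − 380.25 = 148.75
Sxy = Σxy − (Σx)(Σy)/n = -1944 − (-1384.5) = -559.5
b = Sxy/Sxx = -559.5/148.75 = -3.761345
a = ȳ − b·x̄ = -35.5 − (-3.761345)·9.75 = 1.173109
ŷ(7) = 1.173109 + (-3.761345)·7 = -25.156303
residual = y − ŷ = -20 − (-25.156303) = 5.156303

5.156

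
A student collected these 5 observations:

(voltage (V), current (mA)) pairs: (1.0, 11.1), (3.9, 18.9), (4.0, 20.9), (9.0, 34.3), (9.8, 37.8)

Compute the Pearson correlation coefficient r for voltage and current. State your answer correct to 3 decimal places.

n = 5, Σx = 27.7, Σy = 123, Σxy = 847.55, Σx² = 209.25, Σy² = 3522.56
Sxx = Σx² − (Σx)²/n = 209.25 − 153.458 = 55.792
Sxy = Σxy − (Σx)(Σy)/n = 847.55 − 681.42 = 166.13
Syy = Σy² − (Σy)²/n = 3522.56 − 3025.8 = 496.76
r = Sxy/√(Sxx·Syy) = 166.13/√(27715.23392) = 166.13/166.478929 = 0.997904

0.998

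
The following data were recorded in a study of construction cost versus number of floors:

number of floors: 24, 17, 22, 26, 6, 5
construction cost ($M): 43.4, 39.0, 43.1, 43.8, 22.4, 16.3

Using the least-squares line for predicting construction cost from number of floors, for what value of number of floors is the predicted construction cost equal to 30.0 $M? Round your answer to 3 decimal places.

n = 6, Σx = 100, Σy = 208, Σxy = 4007.5, Σx² = 2086
Sxx = Σx² − (Σx)²/n = 2086 − 1666.666667 = 419.333333
Sxy = Σxy − (Σx)(Σy)/n = 4007.5 − 3466.666667 = 540.833333
b = Sxy/Sxx = 540.833333/419.333333 = 1.289746
a = ȳ − b·x̄ = 34.666667 − 1.289746·16.666667 = 13.170906
Set a + b·x = 30.0: x = (30.0 − 13.170906) / 1.289746 = 13.048382

13.048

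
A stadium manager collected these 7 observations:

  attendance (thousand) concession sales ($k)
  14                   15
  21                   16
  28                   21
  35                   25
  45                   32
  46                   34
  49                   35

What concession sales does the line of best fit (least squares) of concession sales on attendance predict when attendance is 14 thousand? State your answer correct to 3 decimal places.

n = 7, Σx = 238, Σy = 178, Σxy = 6728, Σx² = 9188
Sxx = Σx² − (Σx)²/n = 9188 − 8092 = 1096
Sxy = Σxy − (Σx)(Σy)/n = 6728 − 6052 = 676
b = Sxy/Sxx = 676/1096 = 0.616788
a = ȳ − b·x̄ = 25.428571 − 0.616788·34 = 4.457769
ŷ(14) = a + b·14 = 4.457769 + 0.616788·14 = 13.092805

13.093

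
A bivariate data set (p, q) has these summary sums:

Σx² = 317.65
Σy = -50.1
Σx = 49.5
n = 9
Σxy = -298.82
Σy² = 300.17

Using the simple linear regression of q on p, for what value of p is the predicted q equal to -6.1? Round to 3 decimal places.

6.541

Sxx = Σx² − (Σx)²/n = 317.65 − 272.25 = 45.4
Sxy = Σxy − (Σx)(Σy)/n = -298.82 − (-275.55) = -23.27
b = Sxy/Sxx = -23.27/45.4 = -0.512555
a = ȳ − b·x̄ = -5.566667 − (-0.512555)·5.5 = -2.747614
Set a + b·x = -6.1: x = (-6.1 − (-2.747614)) / (-0.512555) = 6.540539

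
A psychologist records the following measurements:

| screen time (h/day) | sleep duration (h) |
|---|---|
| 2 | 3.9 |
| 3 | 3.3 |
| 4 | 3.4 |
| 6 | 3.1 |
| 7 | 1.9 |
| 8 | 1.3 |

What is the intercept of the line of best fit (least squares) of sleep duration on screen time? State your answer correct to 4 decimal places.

n = 6, Σx = 30, Σy = 16.9, Σxy = 73.6, Σx² = 178
Sxx = Σx² − (Σx)²/n = 178 − 150 = 28
Sxy = Σxy − (Σx)(Σy)/n = 73.6 − 84.5 = -10.9
b = Sxy/Sxx = -10.9/28 = -0.389286
a = ȳ − b·x̄ = 2.816667 − (-0.389286)·5 = 4.763095

4.7631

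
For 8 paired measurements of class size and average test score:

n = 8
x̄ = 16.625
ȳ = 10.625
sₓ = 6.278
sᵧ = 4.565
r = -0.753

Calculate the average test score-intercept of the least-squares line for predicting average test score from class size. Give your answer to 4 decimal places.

b = r · sᵧ/sₓ = -0.753 · 4.565/6.278 = -0.547538
a = ȳ − b·x̄ = 10.625 − (-0.547538)·16.625 = 19.727823

19.7278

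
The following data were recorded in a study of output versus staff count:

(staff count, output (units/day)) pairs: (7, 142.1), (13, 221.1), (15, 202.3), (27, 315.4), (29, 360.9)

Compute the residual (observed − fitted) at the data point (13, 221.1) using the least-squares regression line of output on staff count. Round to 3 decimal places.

20.610

n = 5, Σx = 91, Σy = 1241.8, Σxy = 25885.4, Σx² = 2013
Sxx = Σx² − (Σx)²/n = 2013 − 1656.2 = 356.8
Sxy = Σxy − (Σx)(Σy)/n = 25885.4 − 22600.76 = 3284.64
b = Sxy/Sxx = 3284.64/356.8 = 9.205830
a = ȳ − b·x̄ = 248.36 − 9.205830·18.2 = 80.813901
ŷ(13) = 80.813901 + 9.205830·13 = 200.489686
residual = y − ŷ = 221.1 − 200.489686 = 20.610314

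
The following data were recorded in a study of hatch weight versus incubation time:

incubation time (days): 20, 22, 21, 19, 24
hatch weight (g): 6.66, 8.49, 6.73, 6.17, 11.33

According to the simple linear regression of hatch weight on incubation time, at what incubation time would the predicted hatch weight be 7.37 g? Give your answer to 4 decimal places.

n = 5, Σx = 106, Σy = 39.38, Σxy = 850.46, Σx² = 2262
Sxx = Σx² − (Σx)²/n = 2262 − 2247.2 = 14.8
Sxy = Σxy − (Σx)(Σy)/n = 850.46 − 834.856 = 15.604
b = Sxy/Sxx = 15.604/14.8 = 1.054324
a = ȳ − b·x̄ = 7.876 − 1.054324·21.2 = -14.475676
Set a + b·x = 7.37: x = (7.37 − (-14.475676)) / 1.054324 = 20.720072

20.7201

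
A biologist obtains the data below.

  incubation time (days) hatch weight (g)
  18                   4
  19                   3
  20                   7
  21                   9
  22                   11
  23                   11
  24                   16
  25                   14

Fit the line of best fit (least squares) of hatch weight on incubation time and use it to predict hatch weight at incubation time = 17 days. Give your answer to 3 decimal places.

1.393

n = 8, Σx = 172, Σy = 75, Σxy = 1687, Σx² = 3740
Sxx = Σx² − (Σx)²/n = 3740 − 3698 = 42
Sxy = Σxy − (Σx)(Σy)/n = 1687 − 1612.5 = 74.5
b = Sxy/Sxx = 74.5/42 = 1.773810
a = ȳ − b·x̄ = 9.375 − 1.773810·21.5 = -28.761905
ŷ(17) = a + b·17 = -28.761905 + 1.773810·17 = 1.392857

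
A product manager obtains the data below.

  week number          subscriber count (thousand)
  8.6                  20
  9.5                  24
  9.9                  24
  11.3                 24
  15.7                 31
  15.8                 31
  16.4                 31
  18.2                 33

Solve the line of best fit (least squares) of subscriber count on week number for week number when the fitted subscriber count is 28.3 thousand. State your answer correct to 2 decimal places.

n = 8, Σx = 105.4, Σy = 218, Σxy = 2994.3, Σx² = 1486.24
Sxx = Σx² − (Σx)²/n = 1486.24 − 1388.645 = 97.595
Sxy = Σxy − (Σx)(Σy)/n = 2994.3 − 2872.15 = 122.15
b = Sxy/Sxx = 122.15/97.595 = 1.251601
a = ȳ − b·x̄ = 27.25 − 1.251601·13.175 = 10.760157
Set a + b·x = 28.3: x = (28.3 − 10.760157) / 1.251601 = 14.013926

14.01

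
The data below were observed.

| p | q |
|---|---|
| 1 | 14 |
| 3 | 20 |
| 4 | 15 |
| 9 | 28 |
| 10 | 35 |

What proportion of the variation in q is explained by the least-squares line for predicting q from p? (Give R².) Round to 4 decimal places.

0.8757

n = 5, Σx = 27, Σy = 112, Σxy = 736, Σx² = 207, Σy² = 2830
Sxx = Σx² − (Σx)²/n = 207 − 145.8 = 61.2
Sxy = Σxy − (Σx)(Σy)/n = 736 − 604.8 = 131.2
Syy = Σy² − (Σy)²/n = 2830 − 2508.8 = 321.2
R² = Sxy²/(Sxx·Syy) = (131.2)²/(61.2·321.2) = 0.875670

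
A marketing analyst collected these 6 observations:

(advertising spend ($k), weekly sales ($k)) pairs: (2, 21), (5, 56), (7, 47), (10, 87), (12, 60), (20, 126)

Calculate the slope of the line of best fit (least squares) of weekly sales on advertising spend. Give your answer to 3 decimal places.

n = 6, Σx = 56, Σy = 397, Σxy = 4761, Σx² = 722
Sxx = Σx² − (Σx)²/n = 722 − 522.666667 = 199.333333
Sxy = Σxy − (Σx)(Σy)/n = 4761 − 3705.333333 = 1055.666667
b = Sxy/Sxx = 1055.666667/199.333333 = 5.295987

5.296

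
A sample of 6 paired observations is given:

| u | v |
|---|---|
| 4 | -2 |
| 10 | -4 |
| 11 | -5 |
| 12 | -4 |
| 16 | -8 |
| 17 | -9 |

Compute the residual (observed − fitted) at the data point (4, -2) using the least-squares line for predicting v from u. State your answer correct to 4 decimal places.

-0.7805

n = 6, Σx = 70, Σy = -32, Σxy = -432, Σx² = 926
Sxx = Σx² − (Σx)²/n = 926 − 816.666667 = 109.333333
Sxy = Σxy − (Σx)(Σy)/n = -432 − (-373.333333) = -58.666667
b = Sxy/Sxx = -58.666667/109.333333 = -0.536585
a = ȳ − b·x̄ = -5.333333 − (-0.536585)·11.666667 = 0.926829
ŷ(4) = 0.926829 + (-0.536585)·4 = -1.219512
residual = y − ŷ = -2 − (-1.219512) = -0.780488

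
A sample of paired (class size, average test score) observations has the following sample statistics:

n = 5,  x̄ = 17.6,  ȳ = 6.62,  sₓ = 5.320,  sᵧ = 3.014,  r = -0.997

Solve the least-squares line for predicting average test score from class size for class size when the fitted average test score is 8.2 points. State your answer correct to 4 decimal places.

14.8028

b = r · sᵧ/sₓ = -0.997 · 3.014/5.32 = -0.564842
a = ȳ − b·x̄ = 6.62 − (-0.564842)·17.6 = 16.561214
Set a + b·x = 8.2: x = (8.2 − 16.561214) / (-0.564842) = 14.802756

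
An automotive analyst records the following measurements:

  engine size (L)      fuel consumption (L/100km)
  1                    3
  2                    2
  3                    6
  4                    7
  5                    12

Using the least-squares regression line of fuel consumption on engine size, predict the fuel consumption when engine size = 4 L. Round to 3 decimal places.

8.300

n = 5, Σx = 15, Σy = 30, Σxy = 113, Σx² = 55
Sxx = Σx² − (Σx)²/n = 55 − 45 = 10
Sxy = Σxy − (Σx)(Σy)/n = 113 − 90 = 23
b = Sxy/Sxx = 23/10 = 2.3
a = ȳ − b·x̄ = 6 − 2.3·3 = -0.9
ŷ(4) = a + b·4 = -0.9 + 2.3·4 = 8.3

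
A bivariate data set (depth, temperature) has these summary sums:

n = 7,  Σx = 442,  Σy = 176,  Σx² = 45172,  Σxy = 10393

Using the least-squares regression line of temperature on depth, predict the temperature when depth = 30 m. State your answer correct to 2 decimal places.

Sxx = Σx² − (Σx)²/n = 45172 − 27909.142857 = 17262.857143
Sxy = Σxy − (Σx)(Σy)/n = 10393 − 11113.142857 = -720.142857
b = Sxy/Sxx = -720.142857/17262.857143 = -0.041716
a = ȳ − b·x̄ = 25.142857 − (-0.041716)·63.142857 = 27.776945
ŷ(30) = a + b·30 = 27.776945 + (-0.041716)·30 = 26.525455

26.53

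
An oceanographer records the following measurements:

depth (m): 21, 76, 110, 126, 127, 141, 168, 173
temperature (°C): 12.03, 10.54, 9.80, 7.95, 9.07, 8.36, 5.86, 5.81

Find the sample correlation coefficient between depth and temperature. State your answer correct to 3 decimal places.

n = 8, Σx = 942, Σy = 69.42, Σxy = 7453.63, Σx² = 128356, Σy² = 635.3052
Sxx = Σx² − (Σx)²/n = 128356 − 110920.5 = 17435.5
Sxy = Σxy − (Σx)(Σy)/n = 7453.63 − 8174.205 = -720.575
Syy = Σy² − (Σy)²/n = 635.3052 − 602.39205 = 32.91315
r = Sxy/√(Sxx·Syy) = -720.575/√(573857.226825) = -720.575/757.533647 = -0.951212

-0.951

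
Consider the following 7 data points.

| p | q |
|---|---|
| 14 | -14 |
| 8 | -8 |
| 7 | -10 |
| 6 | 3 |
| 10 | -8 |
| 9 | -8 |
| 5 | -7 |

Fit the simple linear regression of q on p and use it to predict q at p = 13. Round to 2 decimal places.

-12.60

n = 7, Σx = 59, Σy = -52, Σxy = -499, Σx² = 551
Sxx = Σx² − (Σx)²/n = 551 − 497.285714 = 53.714286
Sxy = Σxy − (Σx)(Σy)/n = -499 − (-438.285714) = -60.714286
b = Sxy/Sxx = -60.714286/53.714286 = -1.130319
a = ȳ − b·x̄ = -7.428571 − (-1.130319)·8.428571 = 2.098404
ŷ(13) = a + b·13 = 2.098404 + (-1.130319)·13 = -12.595745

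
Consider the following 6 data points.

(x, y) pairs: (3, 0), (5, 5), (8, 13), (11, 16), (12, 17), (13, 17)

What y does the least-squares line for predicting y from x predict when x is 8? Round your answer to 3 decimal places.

n = 6, Σx = 52, Σy = 68, Σxy = 730, Σx² = 532
Sxx = Σx² − (Σx)²/n = 532 − 450.666667 = 81.333333
Sxy = Σxy − (Σx)(Σy)/n = 730 − 589.333333 = 140.666667
b = Sxy/Sxx = 140.666667/81.333333 = 1.729508
a = ȳ − b·x̄ = 11.333333 − 1.729508·8.666667 = -3.655738
ŷ(8) = a + b·8 = -3.655738 + 1.729508·8 = 10.180328

10.180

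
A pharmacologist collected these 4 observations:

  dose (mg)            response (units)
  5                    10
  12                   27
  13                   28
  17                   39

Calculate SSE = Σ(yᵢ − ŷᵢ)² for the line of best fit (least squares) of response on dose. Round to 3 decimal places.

n = 4, Σx = 47, Σy = 104, Σxy = 1401, Σx² = 627, Σy² = 3134
Sxx = Σx² − (Σx)²/n = 627 − 552.25 = 74.75
Sxy = Σxy − (Σx)(Σy)/n = 1401 − 1222 = 179
Syy = Σy² − (Σy)²/n = 3134 − 2704 = 430
b = Sxy/Sxx = 179/74.75 = 2.394649
SSE = Syy − b·Sxy = 430 − 2.394649·179 = 1.357860

1.358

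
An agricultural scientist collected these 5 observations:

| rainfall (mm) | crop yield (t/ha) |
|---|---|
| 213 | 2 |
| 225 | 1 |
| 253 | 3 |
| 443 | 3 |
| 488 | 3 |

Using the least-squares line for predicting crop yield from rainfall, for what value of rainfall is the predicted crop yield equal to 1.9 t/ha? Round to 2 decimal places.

214.44

n = 5, Σx = 1622, Σy = 12, Σxy = 4203, Σx² = 594396
Sxx = Σx² − (Σx)²/n = 594396 − 526176.8 = 68219.2
Sxy = Σxy − (Σx)(Σy)/n = 4203 − 3892.8 = 310.2
b = Sxy/Sxx = 310.2/68219.2 = 0.004547
a = ȳ − b·x̄ = 2.4 − 0.004547·324.4 = 0.924918
Set a + b·x = 1.9: x = (1.9 − 0.924918) / 0.004547 = 214.439974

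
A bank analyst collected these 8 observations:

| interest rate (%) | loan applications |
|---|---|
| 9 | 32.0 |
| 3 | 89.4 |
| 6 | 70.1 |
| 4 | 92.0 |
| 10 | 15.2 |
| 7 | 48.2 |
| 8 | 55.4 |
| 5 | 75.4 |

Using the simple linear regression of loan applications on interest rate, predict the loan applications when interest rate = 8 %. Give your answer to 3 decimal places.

43.618

n = 8, Σx = 52, Σy = 477.7, Σxy = 2654.4, Σx² = 380
Sxx = Σx² − (Σx)²/n = 380 − 338 = 42
Sxy = Σxy − (Σx)(Σy)/n = 2654.4 − 3105.05 = -450.65
b = Sxy/Sxx = -450.65/42 = -10.729762
a = ȳ − b·x̄ = 59.7125 − (-10.729762)·6.5 = 129.455952
ŷ(8) = a + b·8 = 129.455952 + (-10.729762)·8 = 43.617857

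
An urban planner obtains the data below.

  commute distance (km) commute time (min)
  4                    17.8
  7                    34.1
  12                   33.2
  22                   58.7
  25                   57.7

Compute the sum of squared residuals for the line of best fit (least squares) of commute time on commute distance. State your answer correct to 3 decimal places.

94.735

n = 5, Σx = 70, Σy = 201.5, Σxy = 3442.2, Σx² = 1318, Σy² = 9356.87
Sxx = Σx² − (Σx)²/n = 1318 − 980 = 338
Sxy = Σxy − (Σx)(Σy)/n = 3442.2 − 2821 = 621.2
Syy = Σy² − (Σy)²/n = 9356.87 − 8120.45 = 1236.42
b = Sxy/Sxx = 621.2/338 = 1.837870
SSE = Syy − b·Sxy = 1236.42 − 1.837870·621.2 = 94.735266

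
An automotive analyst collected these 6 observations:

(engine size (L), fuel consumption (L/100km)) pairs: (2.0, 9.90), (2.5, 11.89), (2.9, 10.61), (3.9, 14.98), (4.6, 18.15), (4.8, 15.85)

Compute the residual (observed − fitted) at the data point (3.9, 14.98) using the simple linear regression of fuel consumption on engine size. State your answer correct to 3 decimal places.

0.232

n = 6, Σx = 20.7, Σy = 81.38, Σxy = 298.286, Σx² = 78.07
Sxx = Σx² − (Σx)²/n = 78.07 − 71.415 = 6.655
Sxy = Σxy − (Σx)(Σy)/n = 298.286 − 280.761 = 17.525
b = Sxy/Sxx = 17.525/6.655 = 2.633358
a = ȳ − b·x̄ = 13.563333 − 2.633358·3.45 = 4.478247
ŷ(3.9) = 4.478247 + 2.633358·3.9 = 14.748345
residual = y − ŷ = 14.98 − 14.748345 = 0.231655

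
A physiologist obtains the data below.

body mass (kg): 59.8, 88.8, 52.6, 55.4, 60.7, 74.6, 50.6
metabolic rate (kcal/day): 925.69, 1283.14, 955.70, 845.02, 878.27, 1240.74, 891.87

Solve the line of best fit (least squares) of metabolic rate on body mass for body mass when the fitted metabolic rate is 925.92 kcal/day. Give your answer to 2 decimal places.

n = 7, Σx = 442.5, Σy = 7020.43, Σxy = 457381.837, Σx² = 29107.41
Sxx = Σx² − (Σx)²/n = 29107.41 − 27972.321429 = 1135.088571
Sxy = Σxy − (Σx)(Σy)/n = 457381.837 − 443791.467857 = 13590.369143
b = Sxy/Sxx = 13590.369143/1135.088571 = 11.972959
a = ȳ − b·x̄ = 1002.918571 − 11.972959·63.214286 = 246.056508
Set a + b·x = 925.92: x = (925.92 − 246.056508) / 11.972959 = 56.783246

56.78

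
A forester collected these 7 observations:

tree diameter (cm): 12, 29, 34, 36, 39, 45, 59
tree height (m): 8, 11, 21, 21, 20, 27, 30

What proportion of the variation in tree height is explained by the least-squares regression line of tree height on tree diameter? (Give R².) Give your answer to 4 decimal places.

0.8817

n = 7, Σx = 254, Σy = 138, Σxy = 5650, Σx² = 10464, Σy² = 3096
Sxx = Σx² − (Σx)²/n = 10464 − 9216.571429 = 1247.428571
Sxy = Σxy − (Σx)(Σy)/n = 5650 − 5007.428571 = 642.571429
Syy = Σy² − (Σy)²/n = 3096 − 2720.571429 = 375.428571
R² = Sxy²/(Sxx·Syy) = (642.571429)²/(1247.428571·375.428571) = 0.881657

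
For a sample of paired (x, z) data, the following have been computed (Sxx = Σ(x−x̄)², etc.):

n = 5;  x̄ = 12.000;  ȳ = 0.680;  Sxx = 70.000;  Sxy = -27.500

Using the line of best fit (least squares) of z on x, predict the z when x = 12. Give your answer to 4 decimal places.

0.6800

b = Sxy/Sxx = -27.5/70 = -0.392857
a = ȳ − b·x̄ = 0.68 − (-0.392857)·12 = 5.394286
ŷ(12) = a + b·12 = 5.394286 + (-0.392857)·12 = 0.68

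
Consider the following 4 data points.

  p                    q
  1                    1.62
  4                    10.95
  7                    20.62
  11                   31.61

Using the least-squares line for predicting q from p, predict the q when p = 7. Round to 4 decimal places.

n = 4, Σx = 23, Σy = 64.8, Σxy = 537.47, Σx² = 187
Sxx = Σx² − (Σx)²/n = 187 − 132.25 = 54.75
Sxy = Σxy − (Σx)(Σy)/n = 537.47 − 372.6 = 164.87
b = Sxy/Sxx = 164.87/54.75 = 3.011324
a = ȳ − b·x̄ = 16.2 − 3.011324·5.75 = -1.115114
ŷ(7) = a + b·7 = -1.115114 + 3.011324·7 = 19.964155

19.9642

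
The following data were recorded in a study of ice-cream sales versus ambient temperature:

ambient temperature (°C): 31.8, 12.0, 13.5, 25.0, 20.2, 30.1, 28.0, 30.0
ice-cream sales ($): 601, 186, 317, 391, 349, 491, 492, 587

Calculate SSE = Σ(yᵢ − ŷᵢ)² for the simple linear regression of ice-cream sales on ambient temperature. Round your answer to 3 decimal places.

n = 8, Σx = 190.6, Σy = 3414, Σxy = 88613.2, Σx² = 4960.54, Σy² = 1598682
Sxx = Σx² − (Σx)²/n = 4960.54 − 4541.045 = 419.495
Sxy = Σxy − (Σx)(Σy)/n = 88613.2 − 81338.55 = 7274.65
Syy = Σy² − (Σy)²/n = 1598682 − 1456924.5 = 141757.5
b = Sxy/Sxx = 7274.65/419.495 = 17.341446
SSE = Syy − b·Sxy = 141757.5 − 17.341446·7274.65 = 15604.547945

15604.548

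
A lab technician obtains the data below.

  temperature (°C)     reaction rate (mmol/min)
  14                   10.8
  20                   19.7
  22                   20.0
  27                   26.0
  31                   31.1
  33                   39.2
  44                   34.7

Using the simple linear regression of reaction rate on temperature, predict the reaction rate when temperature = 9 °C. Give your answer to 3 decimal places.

9.651

n = 7, Σx = 191, Σy = 181.5, Σxy = 5471.7, Σx² = 5795
Sxx = Σx² − (Σx)²/n = 5795 − 5211.571429 = 583.428571
Sxy = Σxy − (Σx)(Σy)/n = 5471.7 − 4952.357143 = 519.342857
b = Sxy/Sxx = 519.342857/583.428571 = 0.890157
a = ȳ − b·x̄ = 25.928571 − 0.890157·27.285714 = 1.640010
ŷ(9) = a + b·9 = 1.640010 + 0.890157·9 = 9.651420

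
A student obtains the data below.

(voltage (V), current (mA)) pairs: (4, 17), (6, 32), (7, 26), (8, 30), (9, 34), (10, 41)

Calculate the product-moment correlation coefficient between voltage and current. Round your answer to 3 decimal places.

0.894

n = 6, Σx = 44, Σy = 180, Σxy = 1398, Σx² = 346, Σy² = 5726
Sxx = Σx² − (Σx)²/n = 346 − 322.666667 = 23.333333
Sxy = Σxy − (Σx)(Σy)/n = 1398 − 1320 = 78
Syy = Σy² − (Σy)²/n = 5726 − 5400 = 326
r = Sxy/√(Sxx·Syy) = 78/√(7606.666667) = 78/87.216206 = 0.894329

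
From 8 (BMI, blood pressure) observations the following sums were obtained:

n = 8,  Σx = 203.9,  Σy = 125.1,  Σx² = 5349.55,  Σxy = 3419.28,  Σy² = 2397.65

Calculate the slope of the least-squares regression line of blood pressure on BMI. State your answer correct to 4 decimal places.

Sxx = Σx² − (Σx)²/n = 5349.55 − 5196.90125 = 152.64875
Sxy = Σxy − (Σx)(Σy)/n = 3419.28 − 3188.48625 = 230.79375
b = Sxy/Sxx = 230.79375/152.64875 = 1.511927

1.5119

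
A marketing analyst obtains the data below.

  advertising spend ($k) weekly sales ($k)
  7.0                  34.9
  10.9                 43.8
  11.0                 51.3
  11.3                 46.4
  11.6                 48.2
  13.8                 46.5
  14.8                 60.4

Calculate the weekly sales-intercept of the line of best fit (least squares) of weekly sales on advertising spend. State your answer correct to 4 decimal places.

17.1427

n = 7, Σx = 80.4, Σy = 331.5, Σxy = 3905.08, Σx² = 960.54
Sxx = Σx² − (Σx)²/n = 960.54 − 923.451429 = 37.088571
Sxy = Σxy − (Σx)(Σy)/n = 3905.08 − 3807.514286 = 97.565714
b = Sxy/Sxx = 97.565714/37.088571 = 2.630614
a = ȳ − b·x̄ = 47.357143 − 2.630614·11.485714 = 17.142662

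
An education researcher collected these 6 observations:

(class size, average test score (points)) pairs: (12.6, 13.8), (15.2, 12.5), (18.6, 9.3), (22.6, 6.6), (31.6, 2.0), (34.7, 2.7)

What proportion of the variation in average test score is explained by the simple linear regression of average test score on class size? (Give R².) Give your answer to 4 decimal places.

0.9533

n = 6, Σx = 135.3, Σy = 46.9, Σxy = 842.91, Σx² = 3449.17, Σy² = 488.03
Sxx = Σx² − (Σx)²/n = 3449.17 − 3051.015 = 398.155
Sxy = Σxy − (Σx)(Σy)/n = 842.91 − 1057.595 = -214.685
Syy = Σy² − (Σy)²/n = 488.03 − 366.601667 = 121.428333
R² = Sxy²/(Sxx·Syy) = (-214.685)²/(398.155·121.428333) = 0.953304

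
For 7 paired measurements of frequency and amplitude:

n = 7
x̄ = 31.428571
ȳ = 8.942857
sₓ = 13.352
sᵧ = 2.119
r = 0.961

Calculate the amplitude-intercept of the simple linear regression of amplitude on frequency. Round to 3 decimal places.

b = r · sᵧ/sₓ = 0.961 · 2.119/13.352 = 0.152513
a = ȳ − b·x̄ = 8.942857 − 0.152513·31.428571 = 4.149579

4.150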